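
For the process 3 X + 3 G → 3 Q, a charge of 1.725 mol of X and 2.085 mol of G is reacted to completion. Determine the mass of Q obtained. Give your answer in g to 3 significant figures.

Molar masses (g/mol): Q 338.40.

n(X) = 1.725 mol
n(G) = 2.085 mol
n/ν for X = 1.725/3 = 0.5750
n/ν for G = 2.085/3 = 0.6950
Smallest n/ν is X → limiting reagent.
n(Q) = (3/3) × 1.725 = 1.725 mol
mass = 1.725 × 338.40 = 583.7 g

584 g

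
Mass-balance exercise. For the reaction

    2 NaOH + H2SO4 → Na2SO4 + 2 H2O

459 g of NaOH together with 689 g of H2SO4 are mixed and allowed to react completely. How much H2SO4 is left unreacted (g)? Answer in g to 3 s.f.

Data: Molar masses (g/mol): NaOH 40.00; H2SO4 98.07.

n(NaOH) = 459.0 / 40.00 = 11.48 mol
n(H2SO4) = 689.0 / 98.07 = 7.026 mol
n/ν → NaOH: 5.740, H2SO4: 7.026; NaOH is limiting.
H2SO4 consumed = (1/2) × 11.48 = 5.740 mol
H2SO4 remaining = 7.026 − 5.740 = 1.286 mol
mass = 1.286 × 98.07 = 126.1 g

126 g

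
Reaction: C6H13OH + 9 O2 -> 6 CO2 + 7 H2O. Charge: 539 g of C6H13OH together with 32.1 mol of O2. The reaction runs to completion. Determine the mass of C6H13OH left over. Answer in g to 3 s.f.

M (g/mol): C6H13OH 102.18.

175 g

n(C6H13OH) = 539.0 / 102.18 = 5.275 mol
n(O2) = 32.10 mol
n/ν for C6H13OH = 5.275/1 = 5.275
n/ν for O2 = 32.10/9 = 3.567
Smallest n/ν is O2 → limiting reagent.
C6H13OH consumed = (1/9) × 32.10 = 3.567 mol
C6H13OH remaining = 5.275 − 3.567 = 1.708 mol
mass = 1.708 × 102.18 = 174.5 g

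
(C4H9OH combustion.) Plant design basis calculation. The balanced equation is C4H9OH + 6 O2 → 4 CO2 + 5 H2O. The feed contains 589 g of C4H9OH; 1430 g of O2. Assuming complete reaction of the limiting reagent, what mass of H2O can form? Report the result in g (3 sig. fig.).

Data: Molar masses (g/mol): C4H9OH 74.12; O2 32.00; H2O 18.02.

n(C4H9OH) = 589.0 / 74.12 = 7.947 mol
n(O2) = 1430 / 32.00 = 44.69 mol
n/ν for C4H9OH = 7.947/1 = 7.947
n/ν for O2 = 44.69/6 = 7.448
Smallest n/ν is O2 → limiting reagent.
n(H2O) = (5/6) × 44.69 = 37.24 mol
mass = 37.24 × 18.02 = 671.1 g

671 g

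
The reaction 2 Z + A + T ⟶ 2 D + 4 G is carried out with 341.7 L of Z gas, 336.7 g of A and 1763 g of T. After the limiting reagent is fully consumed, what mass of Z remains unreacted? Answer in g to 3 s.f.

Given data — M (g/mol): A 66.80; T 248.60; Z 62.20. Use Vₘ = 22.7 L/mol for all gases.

309 g

n(Z) = 341.7 / 22.7 = 15.05 mol
n(A) = 336.7 / 66.80 = 5.040 mol
n(T) = 1763 / 248.60 = 7.092 mol
n/ν for Z = 15.05/2 = 7.525
n/ν for A = 5.040/1 = 5.040
n/ν for T = 7.092/1 = 7.092
Smallest n/ν is A → limiting reagent.
Z consumed = (2/1) × 5.040 = 10.08 mol
Z remaining = 15.05 − 10.08 = 4.970 mol
mass = 4.970 × 62.20 = 309.1 g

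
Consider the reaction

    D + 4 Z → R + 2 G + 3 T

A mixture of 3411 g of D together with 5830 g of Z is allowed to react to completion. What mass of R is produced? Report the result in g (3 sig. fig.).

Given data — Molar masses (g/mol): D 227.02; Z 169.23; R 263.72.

2270 g

n(D) = 3411 / 227.02 = 15.03 mol
n(Z) = 5830 / 169.23 = 34.45 mol
n/ν for D = 15.03/1 = 15.03
n/ν for Z = 34.45/4 = 8.613
Smallest n/ν is Z → limiting reagent.
n(R) = (1/4) × 34.45 = 8.613 mol
mass = 8.613 × 263.72 = 2271 g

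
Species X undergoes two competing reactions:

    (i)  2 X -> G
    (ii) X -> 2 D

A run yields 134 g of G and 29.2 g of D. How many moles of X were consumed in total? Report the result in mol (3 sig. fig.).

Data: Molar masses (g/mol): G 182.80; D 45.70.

n(G) = 134 / 182.80 = 0.7330 mol
n(D) = 29.2 / 45.70 = 0.6389 mol
n(X) via (i) = (2/1)×0.7330 = 1.466 mol
n(X) via (ii) = (1/2)×0.6389 = 0.3195 mol
total n(X) = 1.466 + 0.3195 = 1.786 mol

1.79 mol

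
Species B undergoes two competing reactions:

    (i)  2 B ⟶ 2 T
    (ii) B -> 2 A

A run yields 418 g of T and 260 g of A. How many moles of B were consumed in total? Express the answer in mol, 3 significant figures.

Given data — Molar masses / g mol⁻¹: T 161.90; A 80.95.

4.19 mol

n(T) = 418 / 161.90 = 2.582 mol
n(A) = 260 / 80.95 = 3.212 mol
n(B) via (i) = (2/2)×2.582 = 2.582 mol
n(B) via (ii) = (1/2)×3.212 = 1.606 mol
total n(B) = 2.582 + 1.606 = 4.188 mol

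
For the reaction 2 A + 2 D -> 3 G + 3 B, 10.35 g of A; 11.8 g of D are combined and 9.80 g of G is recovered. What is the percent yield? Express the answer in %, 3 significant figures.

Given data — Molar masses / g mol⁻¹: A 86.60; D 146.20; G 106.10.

n(A) = 10.35 / 86.60 = 0.1195 mol
n(D) = 11.80 / 146.20 = 0.08071 mol
n/ν for A = 0.1195/2 = 0.05975
n/ν for D = 0.08071/2 = 0.04036
Smallest n/ν is D → limiting reagent.
theoretical n(G) = (3/2) × 0.08071 = 0.1211 mol → 12.85 g
% yield = 9.80 / 12.85 × 100 = 76.26 %

76.3 %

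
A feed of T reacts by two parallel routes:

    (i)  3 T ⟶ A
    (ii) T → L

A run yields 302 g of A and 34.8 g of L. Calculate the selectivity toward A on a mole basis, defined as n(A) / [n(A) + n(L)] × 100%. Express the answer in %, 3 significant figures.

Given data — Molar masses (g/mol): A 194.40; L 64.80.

n(A) = 302 / 194.40 = 1.553 mol
n(L) = 34.8 / 64.80 = 0.5370 mol
selectivity = 1.553/(1.553+0.5370) × 100 = 74.31 %

74.3 %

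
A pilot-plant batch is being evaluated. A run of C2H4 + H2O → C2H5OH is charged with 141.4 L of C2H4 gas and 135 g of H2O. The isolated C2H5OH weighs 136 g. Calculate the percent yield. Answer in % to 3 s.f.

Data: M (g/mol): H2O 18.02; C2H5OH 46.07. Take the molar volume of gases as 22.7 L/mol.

n(C2H4) = 141.4 / 22.7 = 6.229 mol
n(H2O) = 135.0 / 18.02 = 7.492 mol
n/ν → C2H4: 6.229, H2O: 7.492; C2H4 is limiting.
theoretical n(C2H5OH) = (1/1) × 6.229 = 6.229 mol → 287.0 g
% yield = 136 / 287.0 × 100 = 47.39 %

47.4 %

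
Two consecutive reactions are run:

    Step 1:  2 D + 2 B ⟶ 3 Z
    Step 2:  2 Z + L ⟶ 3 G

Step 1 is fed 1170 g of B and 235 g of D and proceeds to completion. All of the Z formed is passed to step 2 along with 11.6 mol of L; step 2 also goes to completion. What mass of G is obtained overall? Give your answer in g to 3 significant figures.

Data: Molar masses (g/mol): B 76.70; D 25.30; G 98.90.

Step 1:
n(B) = 1170 / 76.70 = 15.25 mol
n(D) = 235.0 / 25.30 = 9.289 mol
n/ν → B: 7.625, D: 4.645; D is limiting.
n(Z) produced = (3/2) × 9.289 = 13.93 mol
Step 2:
n(Z) available = 13.93 mol
n(L) = 11.60 mol
n/ν → Z: 6.965, L: 11.60; Z is limiting.
n(G) = (3/2) × 13.93 = 20.90 mol
mass = 20.90 × 98.90 = 2067 g

2070 g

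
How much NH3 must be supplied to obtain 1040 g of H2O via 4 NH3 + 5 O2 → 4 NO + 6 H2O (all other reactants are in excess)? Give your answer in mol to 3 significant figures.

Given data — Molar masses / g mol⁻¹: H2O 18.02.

n(H2O) = 1040 / 18.02 = 57.71 mol
n(NH3) = (4/6) × 57.71 = 38.47 mol

38.5 mol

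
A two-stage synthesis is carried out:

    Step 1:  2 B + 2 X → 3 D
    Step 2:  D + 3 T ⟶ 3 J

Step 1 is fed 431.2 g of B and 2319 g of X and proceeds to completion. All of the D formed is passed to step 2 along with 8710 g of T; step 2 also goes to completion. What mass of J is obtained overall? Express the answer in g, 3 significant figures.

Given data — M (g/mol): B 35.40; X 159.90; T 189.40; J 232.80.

10700 g

Step 1:
n(B) = 431.2 / 35.40 = 12.18 mol
n(X) = 2319 / 159.90 = 14.50 mol
n/ν for B = 12.18/2 = 6.090
n/ν for X = 14.50/2 = 7.250
Smallest n/ν is B → limiting reagent.
n(D) produced = (3/2) × 12.18 = 18.27 mol
Step 2:
n(D) available = 18.27 mol
n(T) = 8710 / 189.40 = 45.99 mol
n/ν for D = 18.27/1 = 18.27
n/ν for T = 45.99/3 = 15.33
Smallest n/ν is T → limiting reagent.
n(J) = (3/3) × 45.99 = 45.99 mol
mass = 45.99 × 232.80 = 10710 g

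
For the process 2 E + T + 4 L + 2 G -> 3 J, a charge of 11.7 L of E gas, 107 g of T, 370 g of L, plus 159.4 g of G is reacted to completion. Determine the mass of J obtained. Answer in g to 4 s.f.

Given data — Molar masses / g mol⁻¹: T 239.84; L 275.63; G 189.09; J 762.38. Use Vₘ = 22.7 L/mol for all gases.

n(E) = 11.70 / 22.7 = 0.5154 mol
n(T) = 107.0 / 239.84 = 0.4461 mol
n(L) = 370.0 / 275.63 = 1.342 mol
n(G) = 159.4 / 189.09 = 0.8430 mol
n/ν for E = 0.5154/2 = 0.2577
n/ν for T = 0.4461/1 = 0.4461
n/ν for L = 1.342/4 = 0.3355
n/ν for G = 0.8430/2 = 0.4215
Smallest n/ν is E → limiting reagent.
n(J) = (3/2) × 0.5154 = 0.7731 mol
mass = 0.7731 × 762.38 = 589.4 g

589.4 g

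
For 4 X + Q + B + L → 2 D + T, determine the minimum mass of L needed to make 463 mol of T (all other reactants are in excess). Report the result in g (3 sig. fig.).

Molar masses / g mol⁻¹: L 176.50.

81700 g

n(T) = 463.0 mol
n(L) = (1/1) × 463.0 = 463.0 mol
mass = 463.0 × 176.50 = 81720 g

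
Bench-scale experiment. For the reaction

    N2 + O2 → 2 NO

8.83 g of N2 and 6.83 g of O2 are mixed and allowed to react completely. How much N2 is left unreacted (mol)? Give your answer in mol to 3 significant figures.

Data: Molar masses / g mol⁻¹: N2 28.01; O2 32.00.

n(N2) = 8.830 / 28.01 = 0.3152 mol
n(O2) = 6.830 / 32.00 = 0.2134 mol
n/ν for N2 = 0.3152/1 = 0.3152
n/ν for O2 = 0.2134/1 = 0.2134
Smallest n/ν is O2 → limiting reagent.
N2 consumed = (1/1) × 0.2134 = 0.2134 mol
N2 remaining = 0.3152 − 0.2134 = 0.1018 mol

0.102 mol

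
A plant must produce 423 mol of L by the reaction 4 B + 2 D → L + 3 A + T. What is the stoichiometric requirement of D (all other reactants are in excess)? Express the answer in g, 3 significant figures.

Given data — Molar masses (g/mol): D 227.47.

192000 g

n(L) = 423.0 mol
n(D) = (2/1) × 423.0 = 846.0 mol
mass = 846.0 × 227.47 = 192400 g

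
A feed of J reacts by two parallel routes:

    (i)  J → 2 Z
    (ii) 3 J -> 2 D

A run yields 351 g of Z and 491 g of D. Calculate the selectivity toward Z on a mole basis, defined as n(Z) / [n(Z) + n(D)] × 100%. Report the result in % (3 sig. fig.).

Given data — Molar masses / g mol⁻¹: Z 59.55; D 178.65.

68.2 %

n(Z) = 351 / 59.55 = 5.894 mol
n(D) = 491 / 178.65 = 2.748 mol
selectivity = 5.894/(5.894+2.748) × 100 = 68.20 %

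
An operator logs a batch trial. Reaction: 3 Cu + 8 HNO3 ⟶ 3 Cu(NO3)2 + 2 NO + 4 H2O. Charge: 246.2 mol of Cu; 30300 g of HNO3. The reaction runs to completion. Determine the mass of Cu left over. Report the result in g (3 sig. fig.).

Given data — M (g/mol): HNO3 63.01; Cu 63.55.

n(Cu) = 246.2 mol
n(HNO3) = 30300 / 63.01 = 480.9 mol
n/ν for Cu = 246.2/3 = 82.07
n/ν for HNO3 = 480.9/8 = 60.11
Smallest n/ν is HNO3 → limiting reagent.
Cu consumed = (3/8) × 480.9 = 180.3 mol
Cu remaining = 246.2 − 180.3 = 65.90 mol
mass = 65.90 × 63.55 = 4188 g

4190 g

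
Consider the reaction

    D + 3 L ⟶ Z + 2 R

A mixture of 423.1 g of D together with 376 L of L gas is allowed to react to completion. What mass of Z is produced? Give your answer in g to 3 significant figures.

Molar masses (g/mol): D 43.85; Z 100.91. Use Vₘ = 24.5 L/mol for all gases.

516 g

n(D) = 423.1 / 43.85 = 9.649 mol
n(L) = 376.0 / 24.5 = 15.35 mol
n/ν → D: 9.649, L: 5.117; L is limiting.
n(Z) = (1/3) × 15.35 = 5.117 mol
mass = 5.117 × 100.91 = 516.4 g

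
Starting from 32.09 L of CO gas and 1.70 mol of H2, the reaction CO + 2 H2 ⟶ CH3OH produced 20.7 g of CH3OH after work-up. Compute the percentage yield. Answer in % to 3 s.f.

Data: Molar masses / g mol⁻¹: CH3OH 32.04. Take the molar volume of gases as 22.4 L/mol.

n(CO) = 32.09 / 22.4 = 1.433 mol
n(H2) = 1.700 mol
n/ν → CO: 1.433, H2: 0.8500; H2 is limiting.
theoretical n(CH3OH) = (1/2) × 1.700 = 0.8500 mol → 27.23 g
% yield = 20.7 / 27.23 × 100 = 76.02 %

76.0 %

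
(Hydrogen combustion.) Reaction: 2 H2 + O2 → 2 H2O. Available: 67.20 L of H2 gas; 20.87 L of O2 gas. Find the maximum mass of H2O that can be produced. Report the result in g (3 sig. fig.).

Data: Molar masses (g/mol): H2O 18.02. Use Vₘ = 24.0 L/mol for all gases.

n(H2) = 67.20 / 24.0 = 2.800 mol
n(O2) = 20.87 / 24.0 = 0.8696 mol
n/ν for H2 = 2.800/2 = 1.400
n/ν for O2 = 0.8696/1 = 0.8696
Smallest n/ν is O2 → limiting reagent.
n(H2O) = (2/1) × 0.8696 = 1.739 mol
mass = 1.739 × 18.02 = 31.34 g

31.3 g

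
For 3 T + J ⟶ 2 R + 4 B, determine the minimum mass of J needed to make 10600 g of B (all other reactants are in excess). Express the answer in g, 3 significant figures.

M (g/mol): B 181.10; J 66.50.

973 g

n(B) = 10600 / 181.10 = 58.53 mol
n(J) = (1/4) × 58.53 = 14.63 mol
mass = 14.63 × 66.50 = 972.9 g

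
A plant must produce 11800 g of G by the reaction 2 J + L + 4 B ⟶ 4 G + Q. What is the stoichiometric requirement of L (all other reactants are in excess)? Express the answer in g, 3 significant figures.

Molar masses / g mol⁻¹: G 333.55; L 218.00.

1930 g

n(G) = 11800 / 333.55 = 35.38 mol
n(L) = (1/4) × 35.38 = 8.845 mol
mass = 8.845 × 218.00 = 1928 g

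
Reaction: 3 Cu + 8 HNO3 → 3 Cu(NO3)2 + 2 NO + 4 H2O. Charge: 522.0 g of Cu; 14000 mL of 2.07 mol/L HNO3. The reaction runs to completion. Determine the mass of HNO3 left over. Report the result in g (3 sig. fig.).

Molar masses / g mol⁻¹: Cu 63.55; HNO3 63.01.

446 g

n(Cu) = 522.0 / 63.55 = 8.214 mol
n(HNO3) = 2.07 × 14000/1000 = 28.98 mol
n/ν → Cu: 2.738, HNO3: 3.623; Cu is limiting.
HNO3 consumed = (8/3) × 8.214 = 21.90 mol
HNO3 remaining = 28.98 − 21.90 = 7.080 mol
mass = 7.080 × 63.01 = 446.1 g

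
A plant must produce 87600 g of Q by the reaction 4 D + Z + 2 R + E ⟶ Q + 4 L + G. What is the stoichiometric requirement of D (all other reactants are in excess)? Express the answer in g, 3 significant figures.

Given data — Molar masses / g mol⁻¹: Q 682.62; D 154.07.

n(Q) = 87600 / 682.62 = 128.3 mol
n(D) = (4/1) × 128.3 = 513.2 mol
mass = 513.2 × 154.07 = 79070 g

79100 g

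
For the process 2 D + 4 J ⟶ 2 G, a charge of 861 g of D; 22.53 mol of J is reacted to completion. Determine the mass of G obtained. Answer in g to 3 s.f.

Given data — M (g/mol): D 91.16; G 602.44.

5690 g

n(D) = 861.0 / 91.16 = 9.445 mol
n(J) = 22.53 mol
n/ν for D = 9.445/2 = 4.723
n/ν for J = 22.53/4 = 5.633
Smallest n/ν is D → limiting reagent.
n(G) = (2/2) × 9.445 = 9.445 mol
mass = 9.445 × 602.44 = 5690 g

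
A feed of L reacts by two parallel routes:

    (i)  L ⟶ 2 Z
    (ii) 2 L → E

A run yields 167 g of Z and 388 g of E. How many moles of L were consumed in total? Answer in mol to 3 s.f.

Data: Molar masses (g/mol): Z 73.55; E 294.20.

n(Z) = 167 / 73.55 = 2.271 mol
n(E) = 388 / 294.20 = 1.319 mol
n(L) via (i) = (1/2)×2.271 = 1.136 mol
n(L) via (ii) = (2/1)×1.319 = 2.638 mol
total n(L) = 1.136 + 2.638 = 3.774 mol

3.77 mol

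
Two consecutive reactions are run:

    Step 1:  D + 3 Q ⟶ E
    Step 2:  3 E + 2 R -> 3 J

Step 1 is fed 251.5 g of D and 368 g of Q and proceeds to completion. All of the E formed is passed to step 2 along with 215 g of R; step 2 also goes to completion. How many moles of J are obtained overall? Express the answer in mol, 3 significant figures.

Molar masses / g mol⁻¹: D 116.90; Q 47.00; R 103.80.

2.15 mol

Step 1:
n(D) = 251.5 / 116.90 = 2.151 mol
n(Q) = 368.0 / 47.00 = 7.830 mol
n/ν for D = 2.151/1 = 2.151
n/ν for Q = 7.830/3 = 2.610
Smallest n/ν is D → limiting reagent.
n(E) produced = (1/1) × 2.151 = 2.151 mol
Step 2:
n(E) available = 2.151 mol
n(R) = 215.0 / 103.80 = 2.071 mol
n/ν for E = 2.151/3 = 0.7170
n/ν for R = 2.071/2 = 1.036
Smallest n/ν is E → limiting reagent.
n(J) = (3/3) × 2.151 = 2.151 mol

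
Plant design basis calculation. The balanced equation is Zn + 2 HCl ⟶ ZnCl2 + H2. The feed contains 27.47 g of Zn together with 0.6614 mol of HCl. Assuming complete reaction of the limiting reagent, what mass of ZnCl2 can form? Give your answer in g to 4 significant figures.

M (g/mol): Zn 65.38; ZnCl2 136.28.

45.07 g

n(Zn) = 27.47 / 65.38 = 0.4202 mol
n(HCl) = 0.6614 mol
n/ν for Zn = 0.4202/1 = 0.4202
n/ν for HCl = 0.6614/2 = 0.3307
Smallest n/ν is HCl → limiting reagent.
n(ZnCl2) = (1/2) × 0.6614 = 0.3307 mol
mass = 0.3307 × 136.28 = 45.07 g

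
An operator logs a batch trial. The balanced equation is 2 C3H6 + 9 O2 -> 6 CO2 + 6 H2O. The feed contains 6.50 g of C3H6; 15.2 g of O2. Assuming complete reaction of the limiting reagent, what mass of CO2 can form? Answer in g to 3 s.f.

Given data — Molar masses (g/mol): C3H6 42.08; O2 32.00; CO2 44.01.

13.9 g

n(C3H6) = 6.500 / 42.08 = 0.1545 mol
n(O2) = 15.20 / 32.00 = 0.4750 mol
n/ν → C3H6: 0.07725, O2: 0.05278; O2 is limiting.
n(CO2) = (6/9) × 0.4750 = 0.3167 mol
mass = 0.3167 × 44.01 = 13.94 g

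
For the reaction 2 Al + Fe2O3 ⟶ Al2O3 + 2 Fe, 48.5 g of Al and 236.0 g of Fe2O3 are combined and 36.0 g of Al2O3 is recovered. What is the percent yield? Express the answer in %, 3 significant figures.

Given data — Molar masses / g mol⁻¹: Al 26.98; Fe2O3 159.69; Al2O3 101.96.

n(Al) = 48.50 / 26.98 = 1.798 mol
n(Fe2O3) = 236.0 / 159.69 = 1.478 mol
n/ν for Al = 1.798/2 = 0.8990
n/ν for Fe2O3 = 1.478/1 = 1.478
Smallest n/ν is Al → limiting reagent.
theoretical n(Al2O3) = (1/2) × 1.798 = 0.8990 mol → 91.66 g
% yield = 36.0 / 91.66 × 100 = 39.28 %

39.3 %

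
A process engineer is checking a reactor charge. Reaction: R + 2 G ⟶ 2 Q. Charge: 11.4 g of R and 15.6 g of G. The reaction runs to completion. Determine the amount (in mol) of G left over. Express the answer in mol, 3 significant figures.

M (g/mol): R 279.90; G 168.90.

n(R) = 11.40 / 279.90 = 0.04073 mol
n(G) = 15.60 / 168.90 = 0.09236 mol
n/ν → R: 0.04073, G: 0.04618; R is limiting.
G consumed = (2/1) × 0.04073 = 0.08146 mol
G remaining = 0.09236 − 0.08146 = 0.01090 mol

0.0109 mol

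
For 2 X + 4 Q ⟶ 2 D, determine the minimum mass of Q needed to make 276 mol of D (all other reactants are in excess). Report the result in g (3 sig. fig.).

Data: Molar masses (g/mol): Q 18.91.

n(D) = 276.0 mol
n(Q) = (4/2) × 276.0 = 552.0 mol
mass = 552.0 × 18.91 = 10440 g

10400 g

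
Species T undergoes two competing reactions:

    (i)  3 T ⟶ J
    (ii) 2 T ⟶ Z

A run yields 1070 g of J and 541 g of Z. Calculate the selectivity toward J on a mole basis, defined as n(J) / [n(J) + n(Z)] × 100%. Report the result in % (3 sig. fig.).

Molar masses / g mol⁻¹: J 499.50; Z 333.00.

56.9 %

n(J) = 1070 / 499.50 = 2.142 mol
n(Z) = 541 / 333.00 = 1.625 mol
selectivity = 2.142/(2.142+1.625) × 100 = 56.86 %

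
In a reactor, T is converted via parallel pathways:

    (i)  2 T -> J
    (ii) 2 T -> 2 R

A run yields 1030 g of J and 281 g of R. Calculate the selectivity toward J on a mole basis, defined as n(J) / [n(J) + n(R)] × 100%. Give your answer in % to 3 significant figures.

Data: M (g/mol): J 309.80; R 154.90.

n(J) = 1030 / 309.80 = 3.325 mol
n(R) = 281 / 154.90 = 1.814 mol
selectivity = 3.325/(3.325+1.814) × 100 = 64.70 %

64.7 %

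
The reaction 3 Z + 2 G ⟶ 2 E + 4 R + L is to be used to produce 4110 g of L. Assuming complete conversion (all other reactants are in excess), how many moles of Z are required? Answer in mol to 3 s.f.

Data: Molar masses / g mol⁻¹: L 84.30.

n(L) = 4110 / 84.30 = 48.75 mol
n(Z) = (3/1) × 48.75 = 146.3 mol

146 mol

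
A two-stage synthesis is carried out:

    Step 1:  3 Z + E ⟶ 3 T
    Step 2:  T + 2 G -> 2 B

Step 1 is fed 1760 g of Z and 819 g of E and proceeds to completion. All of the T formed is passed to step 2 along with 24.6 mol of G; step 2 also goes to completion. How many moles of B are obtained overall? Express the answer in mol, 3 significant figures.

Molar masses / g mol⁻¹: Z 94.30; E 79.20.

Step 1:
n(Z) = 1760 / 94.30 = 18.66 mol
n(E) = 819.0 / 79.20 = 10.34 mol
n/ν for Z = 18.66/3 = 6.220
n/ν for E = 10.34/1 = 10.34
Smallest n/ν is Z → limiting reagent.
n(T) produced = (3/3) × 18.66 = 18.66 mol
Step 2:
n(T) available = 18.66 mol
n(G) = 24.60 mol
n/ν for T = 18.66/1 = 18.66
n/ν for G = 24.60/2 = 12.30
Smallest n/ν is G → limiting reagent.
n(B) = (2/2) × 24.60 = 24.60 mol

24.6 mol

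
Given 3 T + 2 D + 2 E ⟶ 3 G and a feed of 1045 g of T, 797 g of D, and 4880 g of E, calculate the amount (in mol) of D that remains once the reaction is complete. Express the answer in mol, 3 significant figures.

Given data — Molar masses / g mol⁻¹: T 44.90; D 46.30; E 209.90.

1.70 mol

n(T) = 1045 / 44.90 = 23.27 mol
n(D) = 797.0 / 46.30 = 17.21 mol
n(E) = 4880 / 209.90 = 23.25 mol
n/ν for T = 23.27/3 = 7.757
n/ν for D = 17.21/2 = 8.605
n/ν for E = 23.25/2 = 11.63
Smallest n/ν is T → limiting reagent.
D consumed = (2/3) × 23.27 = 15.51 mol
D remaining = 17.21 − 15.51 = 1.700 mol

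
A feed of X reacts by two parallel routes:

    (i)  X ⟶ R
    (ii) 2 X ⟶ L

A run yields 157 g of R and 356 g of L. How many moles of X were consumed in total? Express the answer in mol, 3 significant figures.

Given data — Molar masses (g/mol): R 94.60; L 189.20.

n(R) = 157 / 94.60 = 1.660 mol
n(L) = 356 / 189.20 = 1.882 mol
n(X) via (i) = (1/1)×1.660 = 1.660 mol
n(X) via (ii) = (2/1)×1.882 = 3.764 mol
total n(X) = 1.660 + 3.764 = 5.424 mol

5.42 mol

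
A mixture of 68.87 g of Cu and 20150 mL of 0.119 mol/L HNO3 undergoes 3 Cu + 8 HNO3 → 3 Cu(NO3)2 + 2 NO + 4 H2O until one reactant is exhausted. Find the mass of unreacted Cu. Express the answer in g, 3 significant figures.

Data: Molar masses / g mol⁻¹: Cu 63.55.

11.7 g

n(Cu) = 68.87 / 63.55 = 1.084 mol
n(HNO3) = 0.119 × 20150/1000 = 2.398 mol
n/ν for Cu = 1.084/3 = 0.3613
n/ν for HNO3 = 2.398/8 = 0.2998
Smallest n/ν is HNO3 → limiting reagent.
Cu consumed = (3/8) × 2.398 = 0.8993 mol
Cu remaining = 1.084 − 0.8993 = 0.1847 mol
mass = 0.1847 × 63.55 = 11.74 g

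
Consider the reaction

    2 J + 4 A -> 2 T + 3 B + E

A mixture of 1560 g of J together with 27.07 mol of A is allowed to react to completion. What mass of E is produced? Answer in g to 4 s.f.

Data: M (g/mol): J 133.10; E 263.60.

1545 g

n(J) = 1560 / 133.10 = 11.72 mol
n(A) = 27.07 mol
n/ν → J: 5.860, A: 6.768; J is limiting.
n(E) = (1/2) × 11.72 = 5.860 mol
mass = 5.860 × 263.60 = 1545 g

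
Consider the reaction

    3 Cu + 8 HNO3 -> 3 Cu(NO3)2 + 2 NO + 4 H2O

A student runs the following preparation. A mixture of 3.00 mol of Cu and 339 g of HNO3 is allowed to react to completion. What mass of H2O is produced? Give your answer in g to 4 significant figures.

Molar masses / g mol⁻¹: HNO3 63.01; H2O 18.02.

n(Cu) = 3.000 mol
n(HNO3) = 339.0 / 63.01 = 5.380 mol
n/ν for Cu = 3.000/3 = 1.000
n/ν for HNO3 = 5.380/8 = 0.6725
Smallest n/ν is HNO3 → limiting reagent.
n(H2O) = (4/8) × 5.380 = 2.690 mol
mass = 2.690 × 18.02 = 48.47 g

48.47 g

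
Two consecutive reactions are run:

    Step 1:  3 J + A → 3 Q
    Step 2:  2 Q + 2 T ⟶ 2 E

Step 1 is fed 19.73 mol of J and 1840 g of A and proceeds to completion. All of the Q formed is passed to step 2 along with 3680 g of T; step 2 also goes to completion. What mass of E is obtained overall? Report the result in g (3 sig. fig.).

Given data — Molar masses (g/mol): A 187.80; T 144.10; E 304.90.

Step 1:
n(J) = 19.73 mol
n(A) = 1840 / 187.80 = 9.798 mol
n/ν for J = 19.73/3 = 6.577
n/ν for A = 9.798/1 = 9.798
Smallest n/ν is J → limiting reagent.
n(Q) produced = (3/3) × 19.73 = 19.73 mol
Step 2:
n(Q) available = 19.73 mol
n(T) = 3680 / 144.10 = 25.54 mol
n/ν for Q = 19.73/2 = 9.865
n/ν for T = 25.54/2 = 12.77
Smallest n/ν is Q → limiting reagent.
n(E) = (2/2) × 19.73 = 19.73 mol
mass = 19.73 × 304.90 = 6016 g

6020 g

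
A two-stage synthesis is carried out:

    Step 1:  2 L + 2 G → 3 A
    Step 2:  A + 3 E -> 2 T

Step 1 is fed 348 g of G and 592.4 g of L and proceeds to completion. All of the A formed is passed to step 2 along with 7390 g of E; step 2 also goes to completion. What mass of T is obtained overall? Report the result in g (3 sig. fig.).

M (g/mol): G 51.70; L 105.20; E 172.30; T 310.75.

5250 g

Step 1:
n(G) = 348.0 / 51.70 = 6.731 mol
n(L) = 592.4 / 105.20 = 5.631 mol
n/ν for G = 6.731/2 = 3.366
n/ν for L = 5.631/2 = 2.816
Smallest n/ν is L → limiting reagent.
n(A) produced = (3/2) × 5.631 = 8.447 mol
Step 2:
n(A) available = 8.447 mol
n(E) = 7390 / 172.30 = 42.89 mol
n/ν for A = 8.447/1 = 8.447
n/ν for E = 42.89/3 = 14.30
Smallest n/ν is A → limiting reagent.
n(T) = (2/1) × 8.447 = 16.89 mol
mass = 16.89 × 310.75 = 5249 g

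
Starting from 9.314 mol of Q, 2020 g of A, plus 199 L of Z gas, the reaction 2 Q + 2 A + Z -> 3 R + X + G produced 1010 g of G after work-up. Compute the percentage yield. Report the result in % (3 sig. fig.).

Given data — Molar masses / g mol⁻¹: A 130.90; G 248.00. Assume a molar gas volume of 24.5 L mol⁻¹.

87.5 %

n(Q) = 9.314 mol
n(A) = 2020 / 130.90 = 15.43 mol
n(Z) = 199.0 / 24.5 = 8.122 mol
n/ν for Q = 9.314/2 = 4.657
n/ν for A = 15.43/2 = 7.715
n/ν for Z = 8.122/1 = 8.122
Smallest n/ν is Q → limiting reagent.
theoretical n(G) = (1/2) × 9.314 = 4.657 mol → 1155 g
% yield = 1010 / 1155 × 100 = 87.45 %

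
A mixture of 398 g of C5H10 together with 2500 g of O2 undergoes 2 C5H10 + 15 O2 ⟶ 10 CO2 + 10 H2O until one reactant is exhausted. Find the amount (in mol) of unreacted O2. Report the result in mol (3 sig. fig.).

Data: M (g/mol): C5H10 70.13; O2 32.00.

n(C5H10) = 398.0 / 70.13 = 5.675 mol
n(O2) = 2500 / 32.00 = 78.13 mol
n/ν for C5H10 = 5.675/2 = 2.838
n/ν for O2 = 78.13/15 = 5.209
Smallest n/ν is C5H10 → limiting reagent.
O2 consumed = (15/2) × 5.675 = 42.56 mol
O2 remaining = 78.13 − 42.56 = 35.57 mol

35.6 mol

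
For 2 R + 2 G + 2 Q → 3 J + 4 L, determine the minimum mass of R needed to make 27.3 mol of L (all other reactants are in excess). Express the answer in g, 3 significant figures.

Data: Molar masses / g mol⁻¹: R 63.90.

872 g

n(L) = 27.30 mol
n(R) = (2/4) × 27.30 = 13.65 mol
mass = 13.65 × 63.90 = 872.2 g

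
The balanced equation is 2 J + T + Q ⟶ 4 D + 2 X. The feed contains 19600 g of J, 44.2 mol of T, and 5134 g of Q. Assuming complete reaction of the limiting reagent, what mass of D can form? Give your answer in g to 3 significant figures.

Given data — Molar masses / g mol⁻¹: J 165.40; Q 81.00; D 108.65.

19200 g

n(J) = 19600 / 165.40 = 118.5 mol
n(T) = 44.20 mol
n(Q) = 5134 / 81.00 = 63.38 mol
n/ν for J = 118.5/2 = 59.25
n/ν for T = 44.20/1 = 44.20
n/ν for Q = 63.38/1 = 63.38
Smallest n/ν is T → limiting reagent.
n(D) = (4/1) × 44.20 = 176.8 mol
mass = 176.8 × 108.65 = 19210 g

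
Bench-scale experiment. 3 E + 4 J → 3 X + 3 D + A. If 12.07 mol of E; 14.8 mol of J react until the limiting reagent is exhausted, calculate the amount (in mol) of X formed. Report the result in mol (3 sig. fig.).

11.1 mol

n(E) = 12.07 mol
n(J) = 14.80 mol
n/ν for E = 12.07/3 = 4.023
n/ν for J = 14.80/4 = 3.700
Smallest n/ν is J → limiting reagent.
n(X) = (3/4) × 14.80 = 11.10 mol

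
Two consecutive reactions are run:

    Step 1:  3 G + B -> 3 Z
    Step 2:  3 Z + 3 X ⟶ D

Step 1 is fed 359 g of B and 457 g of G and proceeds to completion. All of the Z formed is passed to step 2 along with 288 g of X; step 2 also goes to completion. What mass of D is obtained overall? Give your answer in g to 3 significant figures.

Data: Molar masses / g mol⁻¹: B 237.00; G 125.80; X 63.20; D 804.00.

Step 1:
n(B) = 359.0 / 237.00 = 1.515 mol
n(G) = 457.0 / 125.80 = 3.633 mol
n/ν for B = 1.515/1 = 1.515
n/ν for G = 3.633/3 = 1.211
Smallest n/ν is G → limiting reagent.
n(Z) produced = (3/3) × 3.633 = 3.633 mol
Step 2:
n(Z) available = 3.633 mol
n(X) = 288.0 / 63.20 = 4.557 mol
n/ν for Z = 3.633/3 = 1.211
n/ν for X = 4.557/3 = 1.519
Smallest n/ν is Z → limiting reagent.
n(D) = (1/3) × 3.633 = 1.211 mol
mass = 1.211 × 804.00 = 973.6 g

974 g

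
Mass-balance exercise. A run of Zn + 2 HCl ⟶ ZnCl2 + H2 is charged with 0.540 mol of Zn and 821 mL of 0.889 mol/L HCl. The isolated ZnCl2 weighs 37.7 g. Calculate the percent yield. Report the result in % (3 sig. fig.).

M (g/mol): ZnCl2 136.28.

75.8 %

n(Zn) = 0.5400 mol
n(HCl) = 0.889 × 821.0/1000 = 0.7299 mol
n/ν → Zn: 0.5400, HCl: 0.3650; HCl is limiting.
theoretical n(ZnCl2) = (1/2) × 0.7299 = 0.3650 mol → 49.74 g
% yield = 37.7 / 49.74 × 100 = 75.79 %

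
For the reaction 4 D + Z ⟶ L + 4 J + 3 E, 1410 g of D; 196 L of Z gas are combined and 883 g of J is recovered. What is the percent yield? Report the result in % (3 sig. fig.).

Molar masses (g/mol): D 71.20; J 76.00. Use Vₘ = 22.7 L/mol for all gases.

58.7 %

n(D) = 1410 / 71.20 = 19.80 mol
n(Z) = 196.0 / 22.7 = 8.634 mol
n/ν for D = 19.80/4 = 4.950
n/ν for Z = 8.634/1 = 8.634
Smallest n/ν is D → limiting reagent.
theoretical n(J) = (4/4) × 19.80 = 19.80 mol → 1505 g
% yield = 883 / 1505 × 100 = 58.67 %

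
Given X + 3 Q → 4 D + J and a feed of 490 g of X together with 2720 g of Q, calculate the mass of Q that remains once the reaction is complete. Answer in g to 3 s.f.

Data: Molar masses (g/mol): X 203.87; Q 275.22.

736 g

n(X) = 490.0 / 203.87 = 2.403 mol
n(Q) = 2720 / 275.22 = 9.883 mol
n/ν → X: 2.403, Q: 3.294; X is limiting.
Q consumed = (3/1) × 2.403 = 7.209 mol
Q remaining = 9.883 − 7.209 = 2.674 mol
mass = 2.674 × 275.22 = 735.9 g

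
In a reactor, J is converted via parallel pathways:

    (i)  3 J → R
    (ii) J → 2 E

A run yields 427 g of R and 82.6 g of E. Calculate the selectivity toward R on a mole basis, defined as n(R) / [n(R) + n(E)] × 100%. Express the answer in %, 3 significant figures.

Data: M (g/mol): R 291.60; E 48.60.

46.3 %

n(R) = 427 / 291.60 = 1.464 mol
n(E) = 82.6 / 48.60 = 1.700 mol
selectivity = 1.464/(1.464+1.700) × 100 = 46.27 %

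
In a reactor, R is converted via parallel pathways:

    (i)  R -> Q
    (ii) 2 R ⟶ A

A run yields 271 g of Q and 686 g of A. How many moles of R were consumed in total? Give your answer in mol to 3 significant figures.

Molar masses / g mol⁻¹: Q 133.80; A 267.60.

7.15 mol

n(Q) = 271 / 133.80 = 2.025 mol
n(A) = 686 / 267.60 = 2.564 mol
n(R) via (i) = (1/1)×2.025 = 2.025 mol
n(R) via (ii) = (2/1)×2.564 = 5.128 mol
total n(R) = 2.025 + 5.128 = 7.153 mol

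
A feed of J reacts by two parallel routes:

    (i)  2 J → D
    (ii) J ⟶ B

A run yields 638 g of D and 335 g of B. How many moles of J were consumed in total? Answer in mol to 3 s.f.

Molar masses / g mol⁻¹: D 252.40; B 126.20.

n(D) = 638 / 252.40 = 2.528 mol
n(B) = 335 / 126.20 = 2.655 mol
n(J) via (i) = (2/1)×2.528 = 5.056 mol
n(J) via (ii) = (1/1)×2.655 = 2.655 mol
total n(J) = 5.056 + 2.655 = 7.711 mol

7.71 mol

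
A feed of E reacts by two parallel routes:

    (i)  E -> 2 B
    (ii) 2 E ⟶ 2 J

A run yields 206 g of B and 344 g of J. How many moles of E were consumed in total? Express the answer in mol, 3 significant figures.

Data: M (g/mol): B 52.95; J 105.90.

5.19 mol

n(B) = 206 / 52.95 = 3.890 mol
n(J) = 344 / 105.90 = 3.248 mol
n(E) via (i) = (1/2)×3.890 = 1.945 mol
n(E) via (ii) = (2/2)×3.248 = 3.248 mol
total n(E) = 1.945 + 3.248 = 5.193 mol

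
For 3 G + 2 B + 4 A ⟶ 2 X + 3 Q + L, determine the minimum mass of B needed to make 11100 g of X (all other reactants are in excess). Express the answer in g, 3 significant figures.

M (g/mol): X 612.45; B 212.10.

n(X) = 11100 / 612.45 = 18.12 mol
n(B) = (2/2) × 18.12 = 18.12 mol
mass = 18.12 × 212.10 = 3843 g

3840 g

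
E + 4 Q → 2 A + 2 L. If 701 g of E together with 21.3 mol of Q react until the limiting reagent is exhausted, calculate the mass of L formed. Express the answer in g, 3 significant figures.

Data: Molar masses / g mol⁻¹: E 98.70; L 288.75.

3080 g

n(E) = 701.0 / 98.70 = 7.102 mol
n(Q) = 21.30 mol
n/ν for E = 7.102/1 = 7.102
n/ν for Q = 21.30/4 = 5.325
Smallest n/ν is Q → limiting reagent.
n(L) = (2/4) × 21.30 = 10.65 mol
mass = 10.65 × 288.75 = 3075 g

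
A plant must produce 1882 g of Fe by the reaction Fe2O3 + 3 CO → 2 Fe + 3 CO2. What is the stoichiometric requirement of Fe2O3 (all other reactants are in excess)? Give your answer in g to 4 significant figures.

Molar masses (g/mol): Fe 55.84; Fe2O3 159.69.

n(Fe) = 1882 / 55.84 = 33.70 mol
n(Fe2O3) = (1/2) × 33.70 = 16.85 mol
mass = 16.85 × 159.69 = 2691 g

2691 g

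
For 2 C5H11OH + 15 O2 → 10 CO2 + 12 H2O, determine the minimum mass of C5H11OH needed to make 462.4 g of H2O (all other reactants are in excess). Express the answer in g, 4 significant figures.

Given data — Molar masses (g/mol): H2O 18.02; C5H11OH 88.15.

377.0 g

n(H2O) = 462.4 / 18.02 = 25.66 mol
n(C5H11OH) = (2/12) × 25.66 = 4.277 mol
mass = 4.277 × 88.15 = 377.0 g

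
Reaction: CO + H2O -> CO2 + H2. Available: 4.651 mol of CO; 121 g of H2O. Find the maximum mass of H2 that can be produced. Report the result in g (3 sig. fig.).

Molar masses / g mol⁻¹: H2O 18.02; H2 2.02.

9.40 g

n(CO) = 4.651 mol
n(H2O) = 121.0 / 18.02 = 6.715 mol
n/ν for CO = 4.651/1 = 4.651
n/ν for H2O = 6.715/1 = 6.715
Smallest n/ν is CO → limiting reagent.
n(H2) = (1/1) × 4.651 = 4.651 mol
mass = 4.651 × 2.02 = 9.395 g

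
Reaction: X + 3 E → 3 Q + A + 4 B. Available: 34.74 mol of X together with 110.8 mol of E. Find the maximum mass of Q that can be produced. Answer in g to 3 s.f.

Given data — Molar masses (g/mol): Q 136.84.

n(X) = 34.74 mol
n(E) = 110.8 mol
n/ν → X: 34.74, E: 36.93; X is limiting.
n(Q) = (3/1) × 34.74 = 104.2 mol
mass = 104.2 × 136.84 = 14260 g

14300 g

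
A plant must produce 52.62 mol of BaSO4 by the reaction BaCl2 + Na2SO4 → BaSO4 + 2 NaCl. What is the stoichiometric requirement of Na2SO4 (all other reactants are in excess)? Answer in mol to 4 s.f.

52.62 mol

n(BaSO4) = 52.62 mol
n(Na2SO4) = (1/1) × 52.62 = 52.62 mol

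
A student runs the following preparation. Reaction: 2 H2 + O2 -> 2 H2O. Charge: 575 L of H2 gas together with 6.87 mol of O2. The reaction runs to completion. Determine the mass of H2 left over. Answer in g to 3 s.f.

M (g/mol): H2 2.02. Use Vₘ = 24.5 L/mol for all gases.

n(H2) = 575.0 / 24.5 = 23.47 mol
n(O2) = 6.870 mol
n/ν for H2 = 23.47/2 = 11.74
n/ν for O2 = 6.870/1 = 6.870
Smallest n/ν is O2 → limiting reagent.
H2 consumed = (2/1) × 6.870 = 13.74 mol
H2 remaining = 23.47 − 13.74 = 9.730 mol
mass = 9.730 × 2.02 = 19.65 g

19.7 g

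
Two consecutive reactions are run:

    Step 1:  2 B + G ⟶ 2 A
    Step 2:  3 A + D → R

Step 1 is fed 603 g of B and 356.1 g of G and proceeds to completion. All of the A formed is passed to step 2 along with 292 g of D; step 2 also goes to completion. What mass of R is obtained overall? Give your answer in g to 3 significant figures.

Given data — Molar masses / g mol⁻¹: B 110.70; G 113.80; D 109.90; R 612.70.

Step 1:
n(B) = 603.0 / 110.70 = 5.447 mol
n(G) = 356.1 / 113.80 = 3.129 mol
n/ν for B = 5.447/2 = 2.724
n/ν for G = 3.129/1 = 3.129
Smallest n/ν is B → limiting reagent.
n(A) produced = (2/2) × 5.447 = 5.447 mol
Step 2:
n(A) available = 5.447 mol
n(D) = 292.0 / 109.90 = 2.657 mol
n/ν for A = 5.447/3 = 1.816
n/ν for D = 2.657/1 = 2.657
Smallest n/ν is A → limiting reagent.
n(R) = (1/3) × 5.447 = 1.816 mol
mass = 1.816 × 612.70 = 1113 g

1110 g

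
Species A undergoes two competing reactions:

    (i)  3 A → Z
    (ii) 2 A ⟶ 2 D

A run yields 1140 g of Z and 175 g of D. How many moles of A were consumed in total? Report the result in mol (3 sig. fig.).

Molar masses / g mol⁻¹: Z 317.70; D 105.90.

n(Z) = 1140 / 317.70 = 3.588 mol
n(D) = 175 / 105.90 = 1.653 mol
n(A) via (i) = (3/1)×3.588 = 10.76 mol
n(A) via (ii) = (2/2)×1.653 = 1.653 mol
total n(A) = 10.76 + 1.653 = 12.41 mol

12.4 mol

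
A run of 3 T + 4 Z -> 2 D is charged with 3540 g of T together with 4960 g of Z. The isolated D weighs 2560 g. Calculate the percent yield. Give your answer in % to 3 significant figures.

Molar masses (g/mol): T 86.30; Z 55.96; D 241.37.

38.8 %

n(T) = 3540 / 86.30 = 41.02 mol
n(Z) = 4960 / 55.96 = 88.63 mol
n/ν for T = 41.02/3 = 13.67
n/ν for Z = 88.63/4 = 22.16
Smallest n/ν is T → limiting reagent.
theoretical n(D) = (2/3) × 41.02 = 27.35 mol → 6601 g
% yield = 2560 / 6601 × 100 = 38.78 %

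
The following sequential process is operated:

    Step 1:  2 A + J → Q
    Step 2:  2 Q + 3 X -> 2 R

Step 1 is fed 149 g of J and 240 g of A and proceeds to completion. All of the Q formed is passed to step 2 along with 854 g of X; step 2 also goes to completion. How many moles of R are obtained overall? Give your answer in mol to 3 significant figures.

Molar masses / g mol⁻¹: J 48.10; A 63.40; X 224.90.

1.89 mol

Step 1:
n(J) = 149.0 / 48.10 = 3.098 mol
n(A) = 240.0 / 63.40 = 3.785 mol
n/ν for J = 3.098/1 = 3.098
n/ν for A = 3.785/2 = 1.893
Smallest n/ν is A → limiting reagent.
n(Q) produced = (1/2) × 3.785 = 1.893 mol
Step 2:
n(Q) available = 1.893 mol
n(X) = 854.0 / 224.90 = 3.797 mol
n/ν for Q = 1.893/2 = 0.9465
n/ν for X = 3.797/3 = 1.266
Smallest n/ν is Q → limiting reagent.
n(R) = (2/2) × 1.893 = 1.893 mol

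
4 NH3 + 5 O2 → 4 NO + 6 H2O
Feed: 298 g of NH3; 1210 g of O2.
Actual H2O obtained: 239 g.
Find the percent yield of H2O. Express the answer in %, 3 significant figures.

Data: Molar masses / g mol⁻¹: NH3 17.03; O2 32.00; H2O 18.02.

n(NH3) = 298.0 / 17.03 = 17.50 mol
n(O2) = 1210 / 32.00 = 37.81 mol
n/ν for NH3 = 17.50/4 = 4.375
n/ν for O2 = 37.81/5 = 7.562
Smallest n/ν is NH3 → limiting reagent.
theoretical n(H2O) = (6/4) × 17.50 = 26.25 mol → 473.0 g
% yield = 239 / 473.0 × 100 = 50.53 %

50.5 %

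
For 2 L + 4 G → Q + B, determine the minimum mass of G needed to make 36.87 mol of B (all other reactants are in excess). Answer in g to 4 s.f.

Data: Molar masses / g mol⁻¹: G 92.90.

n(B) = 36.87 mol
n(G) = (4/1) × 36.87 = 147.5 mol
mass = 147.5 × 92.90 = 13700 g

13700 g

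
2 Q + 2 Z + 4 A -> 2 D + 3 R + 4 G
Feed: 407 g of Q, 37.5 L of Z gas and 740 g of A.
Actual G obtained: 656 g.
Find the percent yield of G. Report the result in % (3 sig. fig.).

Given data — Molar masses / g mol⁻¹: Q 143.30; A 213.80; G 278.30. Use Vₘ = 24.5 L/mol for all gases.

n(Q) = 407.0 / 143.30 = 2.840 mol
n(Z) = 37.50 / 24.5 = 1.531 mol
n(A) = 740.0 / 213.80 = 3.461 mol
n/ν → Q: 1.420, Z: 0.7655, A: 0.8653; Z is limiting.
theoretical n(G) = (4/2) × 1.531 = 3.062 mol → 852.2 g
% yield = 656 / 852.2 × 100 = 76.98 %

77.0 %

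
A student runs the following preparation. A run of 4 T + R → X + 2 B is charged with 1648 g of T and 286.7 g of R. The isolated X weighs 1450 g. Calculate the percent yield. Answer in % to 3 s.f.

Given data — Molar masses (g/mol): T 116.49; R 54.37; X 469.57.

87.3 %

n(T) = 1648 / 116.49 = 14.15 mol
n(R) = 286.7 / 54.37 = 5.273 mol
n/ν → T: 3.538, R: 5.273; T is limiting.
theoretical n(X) = (1/4) × 14.15 = 3.538 mol → 1661 g
% yield = 1450 / 1661 × 100 = 87.30 %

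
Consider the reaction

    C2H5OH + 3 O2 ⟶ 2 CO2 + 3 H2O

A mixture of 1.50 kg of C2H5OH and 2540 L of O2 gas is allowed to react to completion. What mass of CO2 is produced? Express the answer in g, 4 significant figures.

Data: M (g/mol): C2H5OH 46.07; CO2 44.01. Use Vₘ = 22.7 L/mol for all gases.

2866 g

n(C2H5OH) = 1.500×1000 / 46.07 = 32.56 mol
n(O2) = 2540 / 22.7 = 111.9 mol
n/ν → C2H5OH: 32.56, O2: 37.30; C2H5OH is limiting.
n(CO2) = (2/1) × 32.56 = 65.12 mol
mass = 65.12 × 44.01 = 2866 g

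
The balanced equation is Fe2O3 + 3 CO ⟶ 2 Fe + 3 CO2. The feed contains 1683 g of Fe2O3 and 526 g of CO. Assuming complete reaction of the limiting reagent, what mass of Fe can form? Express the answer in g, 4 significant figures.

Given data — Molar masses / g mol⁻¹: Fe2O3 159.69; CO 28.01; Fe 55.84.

699.1 g

n(Fe2O3) = 1683 / 159.69 = 10.54 mol
n(CO) = 526.0 / 28.01 = 18.78 mol
n/ν → Fe2O3: 10.54, CO: 6.260; CO is limiting.
n(Fe) = (2/3) × 18.78 = 12.52 mol
mass = 12.52 × 55.84 = 699.1 g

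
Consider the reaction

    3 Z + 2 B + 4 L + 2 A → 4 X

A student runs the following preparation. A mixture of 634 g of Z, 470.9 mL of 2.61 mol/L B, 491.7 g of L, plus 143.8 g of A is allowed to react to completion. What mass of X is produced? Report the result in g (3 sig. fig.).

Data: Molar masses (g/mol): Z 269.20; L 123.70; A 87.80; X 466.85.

n(Z) = 634.0 / 269.20 = 2.355 mol
n(B) = 2.61 × 470.9/1000 = 1.229 mol
n(L) = 491.7 / 123.70 = 3.975 mol
n(A) = 143.8 / 87.80 = 1.638 mol
n/ν for Z = 2.355/3 = 0.7850
n/ν for B = 1.229/2 = 0.6145
n/ν for L = 3.975/4 = 0.9938
n/ν for A = 1.638/2 = 0.8190
Smallest n/ν is B → limiting reagent.
n(X) = (4/2) × 1.229 = 2.458 mol
mass = 2.458 × 466.85 = 1148 g

1150 g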